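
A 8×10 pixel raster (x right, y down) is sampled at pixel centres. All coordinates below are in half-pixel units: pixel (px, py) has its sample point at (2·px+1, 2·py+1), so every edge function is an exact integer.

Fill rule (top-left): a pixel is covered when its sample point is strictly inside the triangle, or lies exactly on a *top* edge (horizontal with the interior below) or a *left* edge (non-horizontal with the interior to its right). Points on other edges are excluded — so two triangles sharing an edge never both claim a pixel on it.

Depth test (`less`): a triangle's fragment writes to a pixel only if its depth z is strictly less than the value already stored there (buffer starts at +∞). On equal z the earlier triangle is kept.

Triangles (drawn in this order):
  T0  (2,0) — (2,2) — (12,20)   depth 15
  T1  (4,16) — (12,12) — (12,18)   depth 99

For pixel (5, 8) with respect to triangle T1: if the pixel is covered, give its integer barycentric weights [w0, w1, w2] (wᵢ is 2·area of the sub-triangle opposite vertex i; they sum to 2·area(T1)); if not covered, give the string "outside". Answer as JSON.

T0:
  2·area = 20  (B↔C swapped to make it positive)
  edge (2, 0)→(12, 20): d=(10,20) right/bottom  bias=-1
  edge (12, 20)→(2, 2): d=(-10,-18) top-left  bias=+0
  edge (2, 2)→(2, 0): d=(0,-2) top-left  bias=+0
    (1,1)@(3, 3): e=[10,8,2] → X
    (2,1)@(5, 3): e=[-30,44,6] → .
    (1,2)@(3, 5): e=[30,-12,2] → .
    (2,3)@(5, 7): e=[10,4,6] → X
    (3,3)@(7, 7): e=[-30,40,10] → .
    (2,4)@(5, 9): e=[30,-16,6] → .
    (3,5)@(7, 11): e=[10,0,10] → X  [on edge]
    (4,5)@(9, 11): e=[-30,36,14] → .
    (3,6)@(7, 13): e=[30,-20,10] → .
  covered (3 px):
    . . . . . . . .
    . X . . . . . .
    . . . . . . . .
    . . X . . . . .
    . . . . . . . .
    . . . X . . . .
    . . . . . . . .
    . . . . . . . .
    . . . . . . . .
    . . . . . . . .
T1:
  2·area = 48
  edge (4, 16)→(12, 12): d=(8,-4) top-left  bias=+0
  edge (12, 12)→(12, 18): d=(0,6) right/bottom  bias=-1
  edge (12, 18)→(4, 16): d=(-8,-2) top-left  bias=+0
    (5,6)@(11, 13): e=[4,6,38] → X
    (6,6)@(13, 13): e=[12,-6,42] → .
    (3,7)@(7, 15): e=[4,30,14] → X
    (4,7)@(9, 15): e=[12,18,18] → X
    (6,7)@(13, 15): e=[28,-6,26] → .
    (3,8)@(7, 17): e=[20,30,-2] → .
    (4,8)@(9, 17): e=[28,18,2] → X
    (6,8)@(13, 17): e=[44,-6,10] → .
    (4,9)@(9, 19): e=[44,18,-14] → .
    (5,9)@(11, 19): e=[52,6,-10] → .
  covered (6 px):
    . . . . . . . .
    . . . . . . . .
    . . . . . . . .
    . . . . . . . .
    . . . . . . . .
    . . . . . . . .
    . . . . . X . .
    . . . X X X . .
    . . . . X X . .
    . . . . . . . .

Final: [6,6,36]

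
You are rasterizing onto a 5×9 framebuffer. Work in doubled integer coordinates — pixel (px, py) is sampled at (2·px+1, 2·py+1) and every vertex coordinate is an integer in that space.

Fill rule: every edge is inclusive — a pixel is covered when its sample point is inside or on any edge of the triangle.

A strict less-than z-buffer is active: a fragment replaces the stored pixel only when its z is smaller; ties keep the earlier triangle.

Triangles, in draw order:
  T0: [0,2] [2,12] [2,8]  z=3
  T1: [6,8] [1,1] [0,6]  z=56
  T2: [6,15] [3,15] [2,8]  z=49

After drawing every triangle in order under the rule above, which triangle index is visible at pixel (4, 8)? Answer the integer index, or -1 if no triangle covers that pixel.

T0:
  2·area = 8  (B↔C swapped to make it positive)
  edge (0, 2)→(2, 8): d=(2,6) inclusive
  edge (2, 8)→(2, 12): d=(0,4) inclusive
  edge (2, 12)→(0, 2): d=(-2,-10) inclusive
    (0,2)@(1, 5): e=[0,4,4] → #  [on edge]
    (1,2)@(3, 5): e=[-12,-4,24] → ·
    (0,3)@(1, 7): e=[4,4,0] → #  [on edge]
    (1,3)@(3, 7): e=[-8,-4,20] → ·
    (0,4)@(1, 9): e=[8,4,-4] → ·
    (1,5)@(3, 11): e=[0,-4,12] → ·  [on edge]
    (1,8)@(3, 17): e=[12,-4,0] → ·  [on edge]
    (2,8)@(5, 17): e=[0,-12,20] → ·  [on edge]
  covered (2 px):
    · · · · ·
    · · · · ·
    # · · · ·
    # · · · ·
    · · · · ·
    · · · · ·
    · · · · ·
    · · · · ·
    · · · · ·
T1:
  2·area = 32  (B↔C swapped to make it positive)
  edge (6, 8)→(0, 6): d=(-6,-2) inclusive
  edge (0, 6)→(1, 1): d=(1,-5) inclusive
  edge (1, 1)→(6, 8): d=(5,7) inclusive
    (0,0)@(1, 1): e=[32,0,0] → #  [on edge]
    (1,0)@(3, 1): e=[36,10,-14] → ·
    (0,1)@(1, 3): e=[20,2,10] → #
    (1,1)@(3, 3): e=[24,12,-4] → ·
    (0,2)@(1, 5): e=[8,4,20] → #
    (1,2)@(3, 5): e=[12,14,6] → #
    (2,2)@(5, 5): e=[16,24,-8] → ·
    (0,3)@(1, 7): e=[-4,6,30] → ·
    (1,3)@(3, 7): e=[0,16,16] → #  [on edge]
    (2,3)@(5, 7): e=[4,26,2] → #
    (3,3)@(7, 7): e=[8,36,-12] → ·
    (1,4)@(3, 9): e=[-12,18,26] → ·
    (4,4)@(9, 9): e=[0,48,-16] → ·  [on edge]
  covered (6 px):
    # · · · ·
    # · · · ·
    # # · · ·
    · # # · ·
    · · · · ·
    · · · · ·
    · · · · ·
    · · · · ·
    · · · · ·
T2:
  2·area = 21
  edge (6, 15)→(3, 15): d=(-3,0) inclusive
  edge (3, 15)→(2, 8): d=(-1,-7) inclusive
  edge (2, 8)→(6, 15): d=(4,7) inclusive
    (0,0)@(1, 1): e=[42,0,-21] → ·  [on edge]
    (1,5)@(3, 11): e=[12,4,5] → #
    (2,5)@(5, 11): e=[12,18,-9] → ·
    (1,6)@(3, 13): e=[6,2,13] → #
    (2,6)@(5, 13): e=[6,16,-1] → ·
    (0,7)@(1, 15): e=[0,-14,35] → ·  [on edge]
    (1,7)@(3, 15): e=[0,0,21] → #  [on edge]
    (2,7)@(5, 15): e=[0,14,7] → #  [on edge]
    (3,7)@(7, 15): e=[0,28,-7] → ·  [on edge]
    (4,7)@(9, 15): e=[0,42,-21] → ·  [on edge]
    (1,8)@(3, 17): e=[-6,-2,29] → ·
    (2,8)@(5, 17): e=[-6,12,15] → ·
  covered (4 px):
    · · · · ·
    · · · · ·
    · · · · ·
    · · · · ·
    · · · · ·
    · # · · ·
    · # · · ·
    · # # · ·
    · · · · ·

Z-buffer (winner per pixel, '.' = empty):
  1 . . . .
  1 . . . .
  0 1 . . .
  0 1 1 . .
  . . . . .
  . 2 . . .
  . 2 . . .
  . 2 2 . .
  . . . . .

Answer: -1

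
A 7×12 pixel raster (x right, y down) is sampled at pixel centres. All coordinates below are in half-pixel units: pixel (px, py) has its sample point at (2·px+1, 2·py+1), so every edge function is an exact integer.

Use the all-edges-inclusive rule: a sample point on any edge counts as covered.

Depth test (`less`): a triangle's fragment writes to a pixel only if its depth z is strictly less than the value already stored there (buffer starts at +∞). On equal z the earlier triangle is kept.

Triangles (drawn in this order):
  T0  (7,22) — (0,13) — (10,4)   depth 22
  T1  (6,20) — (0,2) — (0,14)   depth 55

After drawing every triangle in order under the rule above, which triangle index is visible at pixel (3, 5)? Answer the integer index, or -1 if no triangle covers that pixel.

T0:
  2·area = 153
  edge (7, 22)→(0, 13): d=(-7,-9) inclusive
  edge (0, 13)→(10, 4): d=(10,-9) inclusive
  edge (10, 4)→(7, 22): d=(-3,18) inclusive
    (4,2)@(9, 5): e=[137,1,15] → #
    (5,2)@(11, 5): e=[155,19,-21] → ·
    (3,3)@(7, 7): e=[105,3,45] → #
    (5,3)@(11, 7): e=[141,39,-27] → ·
    (2,4)@(5, 9): e=[73,5,75] → #
    (5,4)@(11, 9): e=[127,59,-33] → ·
    (1,5)@(3, 11): e=[41,7,105] → #
    (4,5)@(9, 11): e=[95,61,-3] → ·
    (0,6)@(1, 13): e=[9,9,135] → #
    (4,6)@(9, 13): e=[81,81,-9] → ·
    (0,7)@(1, 15): e=[-5,29,129] → ·
    (1,7)@(3, 15): e=[13,47,93] → #
  covered (21 px):
    · · · · · · ·
    · · · · · · ·
    · · · · # · ·
    · · · # # · ·
    · · # # # · ·
    · # # # · · ·
    # # # # · · ·
    · # # # · · ·
    · · # # · · ·
    · · # # · · ·
    · · · # · · ·
    · · · · · · ·
T1:
  2·area = 72  (B↔C swapped to make it positive)
  edge (6, 20)→(0, 14): d=(-6,-6) inclusive
  edge (0, 14)→(0, 2): d=(0,-12) inclusive
  edge (0, 2)→(6, 20): d=(6,18) inclusive
    (0,2)@(1, 5): e=[60,12,0] → #  [on edge]
    (1,2)@(3, 5): e=[72,36,-36] → ·
    (0,3)@(1, 7): e=[48,12,12] → #
    (1,3)@(3, 7): e=[60,36,-24] → ·
    (0,4)@(1, 9): e=[36,12,24] → #
    (1,4)@(3, 9): e=[48,36,-12] → ·
    (0,5)@(1, 11): e=[24,12,36] → #
    (1,5)@(3, 11): e=[36,36,0] → #  [on edge]
    (2,5)@(5, 11): e=[48,60,-36] → ·
    (0,6)@(1, 13): e=[12,12,48] → #
    (2,6)@(5, 13): e=[36,60,-24] → ·
    (0,7)@(1, 15): e=[0,12,60] → #  [on edge]
    (1,8)@(3, 17): e=[0,36,36] → #  [on edge]
    (2,8)@(5, 17): e=[12,60,0] → #  [on edge]
    (2,9)@(5, 19): e=[0,60,12] → #  [on edge]
    (3,10)@(7, 21): e=[0,84,-12] → ·  [on edge]
    (3,11)@(7, 23): e=[-12,84,0] → ·  [on edge]
    (4,11)@(9, 23): e=[0,108,-36] → ·  [on edge]
  covered (12 px):
    · · · · · · ·
    · · · · · · ·
    # · · · · · ·
    # · · · · · ·
    # · · · · · ·
    # # · · · · ·
    # # · · · · ·
    # # · · · · ·
    · # # · · · ·
    · · # · · · ·
    · · · · · · ·
    · · · · · · ·

Z-buffer (winner per pixel, '.' = empty):
  . . . . . . .
  . . . . . . .
  1 . . . 0 . .
  1 . . 0 0 . .
  1 . 0 0 0 . .
  1 0 0 0 . . .
  0 0 0 0 . . .
  1 0 0 0 . . .
  . 1 0 0 . . .
  . . 0 0 . . .
  . . . 0 . . .
  . . . . . . .

Final: 0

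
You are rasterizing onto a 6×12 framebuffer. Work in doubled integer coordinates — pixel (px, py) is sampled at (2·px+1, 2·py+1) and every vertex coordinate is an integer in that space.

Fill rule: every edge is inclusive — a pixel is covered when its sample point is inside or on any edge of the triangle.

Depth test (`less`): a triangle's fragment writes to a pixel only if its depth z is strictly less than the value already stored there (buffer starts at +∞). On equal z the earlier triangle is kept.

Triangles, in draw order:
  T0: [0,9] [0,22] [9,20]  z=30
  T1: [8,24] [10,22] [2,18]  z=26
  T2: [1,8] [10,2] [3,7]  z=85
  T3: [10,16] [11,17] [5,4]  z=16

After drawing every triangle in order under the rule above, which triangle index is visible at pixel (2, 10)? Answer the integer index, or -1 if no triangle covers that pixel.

T0:
  2·area = 117  (B↔C swapped to make it positive)
  edge (0, 9)→(9, 20): d=(9,11) inclusive
  edge (9, 20)→(0, 22): d=(-9,2) inclusive
  edge (0, 22)→(0, 9): d=(0,-13) inclusive
    (0,5)@(1, 11): e=[7,97,13] → █
    (1,5)@(3, 11): e=[-15,93,39] → ·
    (0,6)@(1, 13): e=[25,79,13] → █
    (1,6)@(3, 13): e=[3,75,39] → █
    (2,6)@(5, 13): e=[-19,71,65] → ·
    (0,7)@(1, 15): e=[43,61,13] → █
    (2,7)@(5, 15): e=[-1,53,65] → ·
    (0,8)@(1, 17): e=[61,43,13] → █
    (2,8)@(5, 17): e=[17,35,65] → █
    (3,8)@(7, 17): e=[-5,31,91] → ·
    (0,9)@(1, 19): e=[79,25,13] → █
    (3,9)@(7, 19): e=[13,13,91] → █
  covered (14 px):
    · · · · · ·
    · · · · · ·
    · · · · · ·
    · · · · · ·
    · · · · · ·
    █ · · · · ·
    █ █ · · · ·
    █ █ · · · ·
    █ █ █ · · ·
    █ █ █ █ · ·
    █ █ · · · ·
    · · · · · ·
T1:
  2·area = 24  (B↔C swapped to make it positive)
  edge (8, 24)→(2, 18): d=(-6,-6) inclusive
  edge (2, 18)→(10, 22): d=(8,4) inclusive
  edge (10, 22)→(8, 24): d=(-2,2) inclusive
    (0,8)@(1, 17): e=[0,-4,28] → ·  [on edge]
    (1,9)@(3, 19): e=[0,4,20] → █  [on edge]
    (2,9)@(5, 19): e=[12,-4,16] → ·
    (1,10)@(3, 21): e=[-12,20,16] → ·
    (2,10)@(5, 21): e=[0,12,12] → █  [on edge]
    (3,10)@(7, 21): e=[12,4,8] → █
    (4,10)@(9, 21): e=[24,-4,4] → ·
    (5,10)@(11, 21): e=[36,-12,0] → ·  [on edge]
    (2,11)@(5, 23): e=[-12,28,8] → ·
    (3,11)@(7, 23): e=[0,20,4] → █  [on edge]
    (4,11)@(9, 23): e=[12,12,0] → █  [on edge]
    (5,11)@(11, 23): e=[24,4,-4] → ·
  covered (5 px):
    · · · · · ·
    · · · · · ·
    · · · · · ·
    · · · · · ·
    · · · · · ·
    · · · · · ·
    · · · · · ·
    · · · · · ·
    · · · · · ·
    · █ · · · ·
    · · █ █ · ·
    · · · █ █ ·
T2:
  2·area = 3
  edge (1, 8)→(10, 2): d=(9,-6) inclusive
  edge (10, 2)→(3, 7): d=(-7,5) inclusive
  edge (3, 7)→(1, 8): d=(-2,1) inclusive
    (5,1)@(11, 3): e=[15,-12,0] → ·  [on edge]
    (3,2)@(7, 5): e=[9,-6,0] → ·  [on edge]
    (1,3)@(3, 7): e=[3,0,0] → █  [on edge]
    (2,3)@(5, 7): e=[15,-10,-2] → ·
    (1,4)@(3, 9): e=[21,-14,-4] → ·
  covered (1 px):
    · · · · · ·
    · · · · · ·
    · · · · · ·
    · █ · · · ·
    · · · · · ·
    · · · · · ·
    · · · · · ·
    · · · · · ·
    · · · · · ·
    · · · · · ·
    · · · · · ·
    · · · · · ·
T3:
  2·area = 7  (B↔C swapped to make it positive)
  edge (10, 16)→(5, 4): d=(-5,-12) inclusive
  edge (5, 4)→(11, 17): d=(6,13) inclusive
  edge (11, 17)→(10, 16): d=(-1,-1) inclusive
    (0,3)@(1, 7): e=[-63,70,0] → ·  [on edge]
    (1,4)@(3, 9): e=[-49,56,0] → ·  [on edge]
    (2,5)@(5, 11): e=[-35,42,0] → ·  [on edge]
    (3,6)@(7, 13): e=[-21,28,0] → ·  [on edge]
    (4,6)@(9, 13): e=[3,2,2] → █
    (5,6)@(11, 13): e=[27,-24,4] → ·
    (4,7)@(9, 15): e=[-7,14,0] → ·  [on edge]
    (5,8)@(11, 17): e=[7,0,0] → █  [on edge]
    (5,9)@(11, 19): e=[-3,12,-2] → ·
  covered (2 px):
    · · · · · ·
    · · · · · ·
    · · · · · ·
    · · · · · ·
    · · · · · ·
    · · · · · ·
    · · · · █ ·
    · · · · · ·
    · · · · · █
    · · · · · ·
    · · · · · ·
    · · · · · ·

Z-buffer (winner per pixel, '.' = empty):
  . . . . . .
  . . . . . .
  . . . . . .
  . 2 . . . .
  . . . . . .
  0 . . . . .
  0 0 . . 3 .
  0 0 . . . .
  0 0 0 . . 3
  0 1 0 0 . .
  0 0 1 1 . .
  . . . 1 1 .

Final: 1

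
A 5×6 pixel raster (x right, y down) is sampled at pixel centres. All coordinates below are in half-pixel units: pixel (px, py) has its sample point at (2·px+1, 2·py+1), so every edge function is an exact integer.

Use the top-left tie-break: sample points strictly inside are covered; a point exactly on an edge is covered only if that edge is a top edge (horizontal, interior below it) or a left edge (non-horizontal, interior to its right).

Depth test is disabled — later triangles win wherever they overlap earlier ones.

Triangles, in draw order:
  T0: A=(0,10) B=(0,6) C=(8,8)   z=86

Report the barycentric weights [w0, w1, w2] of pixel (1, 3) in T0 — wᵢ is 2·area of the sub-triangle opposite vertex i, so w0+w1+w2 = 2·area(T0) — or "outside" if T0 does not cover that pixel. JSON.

T0:
  2·area = 32
  edge (0, 10)→(0, 6): d=(0,-4) top-left  bias=+0
  edge (0, 6)→(8, 8): d=(8,2) right/bottom  bias=-1
  edge (8, 8)→(0, 10): d=(-8,2) right/bottom  bias=-1
    (0,3)@(1, 7): e=[4,6,22] → X
    (1,3)@(3, 7): e=[12,2,18] → X
    (2,3)@(5, 7): e=[20,-2,14] → .
    (0,4)@(1, 9): e=[4,22,6] → X
    (2,4)@(5, 9): e=[20,14,-2] → .
    (0,5)@(1, 11): e=[4,38,-10] → .
    (1,5)@(3, 11): e=[12,34,-14] → .
  covered (4 px):
    . . . . .
    . . . . .
    . . . . .
    X X . . .
    X X . . .
    . . . . .

Final: [2,18,12]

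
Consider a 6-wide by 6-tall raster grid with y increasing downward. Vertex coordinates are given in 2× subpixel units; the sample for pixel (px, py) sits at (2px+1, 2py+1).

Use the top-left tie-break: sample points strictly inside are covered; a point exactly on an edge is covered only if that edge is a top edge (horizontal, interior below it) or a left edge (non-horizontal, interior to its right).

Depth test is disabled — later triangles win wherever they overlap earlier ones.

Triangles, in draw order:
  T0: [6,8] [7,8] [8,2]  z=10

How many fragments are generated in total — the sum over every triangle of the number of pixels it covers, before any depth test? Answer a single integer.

T0:
  2·area = 6  (B↔C swapped to make it positive)
  edge (6, 8)→(8, 2): d=(2,-6) top-left  bias=+0
  edge (8, 2)→(7, 8): d=(-1,6) right/bottom  bias=-1
  edge (7, 8)→(6, 8): d=(-1,0) right/bottom  bias=-1
    (3,2)@(7, 5): e=[0,3,3] → X  [on edge]
    (4,2)@(9, 5): e=[12,-9,3] → .
    (3,3)@(7, 7): e=[4,1,1] → X
    (4,3)@(9, 7): e=[16,-11,1] → .
    (3,4)@(7, 9): e=[8,-1,-1] → .
    (2,5)@(5, 11): e=[0,9,-3] → .  [on edge]
  covered (2 px):
    . . . . . .
    . . . . . .
    . . . X . .
    . . . X . .
    . . . . . .
    . . . . . .

Answer: 2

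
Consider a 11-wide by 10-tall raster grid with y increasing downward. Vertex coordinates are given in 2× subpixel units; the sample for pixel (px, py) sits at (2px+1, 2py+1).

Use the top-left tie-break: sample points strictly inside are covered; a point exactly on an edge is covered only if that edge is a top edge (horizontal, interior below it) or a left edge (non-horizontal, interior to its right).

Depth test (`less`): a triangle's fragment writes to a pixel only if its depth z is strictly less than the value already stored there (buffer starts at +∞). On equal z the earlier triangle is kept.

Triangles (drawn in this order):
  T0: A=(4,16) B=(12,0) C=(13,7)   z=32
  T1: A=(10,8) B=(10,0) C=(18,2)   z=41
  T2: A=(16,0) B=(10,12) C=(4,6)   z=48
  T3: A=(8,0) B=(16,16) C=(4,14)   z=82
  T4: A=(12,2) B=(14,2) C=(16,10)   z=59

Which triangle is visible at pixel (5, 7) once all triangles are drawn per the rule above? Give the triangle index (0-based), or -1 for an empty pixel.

T0:
  2·area = 72
  edge (4, 16)→(12, 0): d=(8,-16) top-left  bias=+0
  edge (12, 0)→(13, 7): d=(1,7) right/bottom  bias=-1
  edge (13, 7)→(4, 16): d=(-9,9) right/bottom  bias=-1
    (9,0)@(19, 1): e=[120,-48,0] → ·  [on edge]
    (5,1)@(11, 3): e=[8,10,54] → #
    (6,1)@(13, 3): e=[40,-4,36] → ·
    (8,1)@(17, 3): e=[104,-32,0] → ·  [on edge]
    (5,2)@(11, 5): e=[24,12,36] → #
    (6,2)@(13, 5): e=[56,-2,18] → ·
    (7,2)@(15, 5): e=[88,-16,0] → ·  [on edge]
    (4,3)@(9, 7): e=[8,28,36] → #
    (6,3)@(13, 7): e=[72,0,0] → ·  [on edge]
    (4,4)@(9, 9): e=[24,30,18] → #
    (5,4)@(11, 9): e=[56,16,0] → ·  [on edge]
    (3,5)@(7, 11): e=[8,46,18] → #
    (4,5)@(9, 11): e=[40,32,0] → ·  [on edge]
    (3,6)@(7, 13): e=[24,48,0] → ·  [on edge]
    (2,7)@(5, 15): e=[8,64,0] → ·  [on edge]
    (1,8)@(3, 17): e=[-8,80,0] → ·  [on edge]
    (0,9)@(1, 19): e=[-24,96,0] → ·  [on edge]
  covered (6 px):
    · · · · · · · · · · ·
    · · · · · # · · · · ·
    · · · · · # · · · · ·
    · · · · # # · · · · ·
    · · · · # · · · · · ·
    · · · # · · · · · · ·
    · · · · · · · · · · ·
    · · · · · · · · · · ·
    · · · · · · · · · · ·
    · · · · · · · · · · ·
T1:
  2·area = 64
  edge (10, 8)→(10, 0): d=(0,-8) top-left  bias=+0
  edge (10, 0)→(18, 2): d=(8,2) right/bottom  bias=-1
  edge (18, 2)→(10, 8): d=(-8,6) right/bottom  bias=-1
    (5,0)@(11, 1): e=[8,6,50] → #
    (6,0)@(13, 1): e=[24,2,38] → #
    (7,0)@(15, 1): e=[40,-2,26] → ·
    (5,1)@(11, 3): e=[8,22,34] → #
    (7,1)@(15, 3): e=[40,14,10] → #
    (8,1)@(17, 3): e=[56,10,-2] → ·
    (5,2)@(11, 5): e=[8,38,18] → #
    (7,2)@(15, 5): e=[40,30,-6] → ·
    (5,3)@(11, 7): e=[8,54,2] → #
    (6,3)@(13, 7): e=[24,50,-10] → ·
    (5,4)@(11, 9): e=[8,70,-14] → ·
  covered (8 px):
    · · · · · # # · · · ·
    · · · · · # # # · · ·
    · · · · · # # · · · ·
    · · · · · # · · · · ·
    · · · · · · · · · · ·
    · · · · · · · · · · ·
    · · · · · · · · · · ·
    · · · · · · · · · · ·
    · · · · · · · · · · ·
    · · · · · · · · · · ·
T2:
  2·area = 108
  edge (16, 0)→(10, 12): d=(-6,12) right/bottom  bias=-1
  edge (10, 12)→(4, 6): d=(-6,-6) top-left  bias=+0
  edge (4, 6)→(16, 0): d=(12,-6) top-left  bias=+0
    (7,0)@(15, 1): e=[6,96,6] → #
    (8,0)@(17, 1): e=[-18,108,18] → ·
    (0,1)@(1, 3): e=[162,0,-54] → ·  [on edge]
    (5,1)@(11, 3): e=[42,60,6] → #
    (6,1)@(13, 3): e=[18,72,18] → #
    (7,1)@(15, 3): e=[-6,84,30] → ·
    (1,2)@(3, 5): e=[126,0,-18] → ·  [on edge]
    (3,2)@(7, 5): e=[78,24,6] → #
    (4,2)@(9, 5): e=[54,36,18] → #
    (7,2)@(15, 5): e=[-18,72,54] → ·
    (2,3)@(5, 7): e=[90,0,18] → #  [on edge]
    (6,3)@(13, 7): e=[-6,48,66] → ·
    (3,4)@(7, 9): e=[54,0,54] → #  [on edge]
    (4,5)@(9, 11): e=[18,0,90] → #  [on edge]
    (5,6)@(11, 13): e=[-18,0,126] → ·  [on edge]
    (6,7)@(13, 15): e=[-54,0,162] → ·  [on edge]
    (7,8)@(15, 17): e=[-90,0,198] → ·  [on edge]
    (8,9)@(17, 19): e=[-126,0,234] → ·  [on edge]
  covered (15 px):
    · · · · · · · # · · ·
    · · · · · # # · · · ·
    · · · # # # # · · · ·
    · · # # # # · · · · ·
    · · · # # # · · · · ·
    · · · · # · · · · · ·
    · · · · · · · · · · ·
    · · · · · · · · · · ·
    · · · · · · · · · · ·
    · · · · · · · · · · ·
T3:
  2·area = 176
  edge (8, 0)→(16, 16): d=(8,16) right/bottom  bias=-1
  edge (16, 16)→(4, 14): d=(-12,-2) top-left  bias=+0
  edge (4, 14)→(8, 0): d=(4,-14) top-left  bias=+0
    (4,1)@(9, 3): e=[8,142,26] → #
    (5,1)@(11, 3): e=[-24,146,54] → ·
    (3,2)@(7, 5): e=[56,114,6] → #
    (5,2)@(11, 5): e=[-8,122,62] → ·
    (3,3)@(7, 7): e=[72,90,14] → #
    (5,3)@(11, 7): e=[8,98,70] → #
    (6,3)@(13, 7): e=[-24,102,98] → ·
    (3,4)@(7, 9): e=[88,66,22] → #
    (6,4)@(13, 9): e=[-8,78,106] → ·
    (2,5)@(5, 11): e=[136,38,2] → #
    (6,5)@(13, 11): e=[8,54,114] → #
    (7,5)@(15, 11): e=[-24,58,142] → ·
  covered (22 px):
    · · · · · · · · · · ·
    · · · · # · · · · · ·
    · · · # # · · · · · ·
    · · · # # # · · · · ·
    · · · # # # · · · · ·
    · · # # # # # · · · ·
    · · # # # # # · · · ·
    · · · · · # # # · · ·
    · · · · · · · · · · ·
    · · · · · · · · · · ·
T4:
  2·area = 16
  edge (12, 2)→(14, 2): d=(2,0) top-left  bias=+0
  edge (14, 2)→(16, 10): d=(2,8) right/bottom  bias=-1
  edge (16, 10)→(12, 2): d=(-4,-8) top-left  bias=+0
    (6,1)@(13, 3): e=[2,10,4] → #
    (7,1)@(15, 3): e=[2,-6,20] → ·
    (6,2)@(13, 5): e=[6,14,-4] → ·
    (7,3)@(15, 7): e=[10,2,4] → #
    (8,3)@(17, 7): e=[10,-14,20] → ·
    (7,4)@(15, 9): e=[14,6,-4] → ·
  covered (2 px):
    · · · · · · · · · · ·
    · · · · · · # · · · ·
    · · · · · · · · · · ·
    · · · · · · · # · · ·
    · · · · · · · · · · ·
    · · · · · · · · · · ·
    · · · · · · · · · · ·
    · · · · · · · · · · ·
    · · · · · · · · · · ·
    · · · · · · · · · · ·

Z-buffer (winner per pixel, '.' = empty):
  . . . . . 1 1 2 . . .
  . . . . 3 0 1 1 . . .
  . . . 2 2 0 1 . . . .
  . . 2 2 0 0 . 4 . . .
  . . . 2 0 2 . . . . .
  . . 3 0 2 3 3 . . . .
  . . 3 3 3 3 3 . . . .
  . . . . . 3 3 3 . . .
  . . . . . . . . . . .
  . . . . . . . . . . .

Final: 3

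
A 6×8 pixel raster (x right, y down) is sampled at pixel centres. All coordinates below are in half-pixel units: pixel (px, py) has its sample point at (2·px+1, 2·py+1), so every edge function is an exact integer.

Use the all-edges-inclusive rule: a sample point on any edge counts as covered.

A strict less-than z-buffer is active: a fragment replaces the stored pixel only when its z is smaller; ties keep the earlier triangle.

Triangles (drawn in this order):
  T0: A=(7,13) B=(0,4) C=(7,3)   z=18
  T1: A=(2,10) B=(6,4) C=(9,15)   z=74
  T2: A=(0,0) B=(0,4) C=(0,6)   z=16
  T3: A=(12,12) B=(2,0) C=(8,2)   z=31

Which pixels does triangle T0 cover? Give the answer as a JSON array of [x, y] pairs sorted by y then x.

T0:
  2·area = 70
  edge (7, 13)→(0, 4): d=(-7,-9) inclusive
  edge (0, 4)→(7, 3): d=(7,-1) inclusive
  edge (7, 3)→(7, 13): d=(0,10) inclusive
    (3,0)@(7, 1): e=[84,-14,0] → .  [on edge]
    (3,1)@(7, 3): e=[70,0,0] → X  [on edge]
    (4,1)@(9, 3): e=[88,2,-20] → .
    (0,2)@(1, 5): e=[2,8,60] → X
    (1,2)@(3, 5): e=[20,10,40] → X
    (2,2)@(5, 5): e=[38,12,20] → X
    (3,2)@(7, 5): e=[56,14,0] → X  [on edge]
    (4,2)@(9, 5): e=[74,16,-20] → .
    (0,3)@(1, 7): e=[-12,22,60] → .
    (1,3)@(3, 7): e=[6,24,40] → X
    (3,3)@(7, 7): e=[42,28,0] → X  [on edge]
    (4,3)@(9, 7): e=[60,30,-20] → .
    (3,4)@(7, 9): e=[28,42,0] → X  [on edge]
    (3,5)@(7, 11): e=[14,56,0] → X  [on edge]
    (3,6)@(7, 13): e=[0,70,0] → X  [on edge]
    (3,7)@(7, 15): e=[-14,84,0] → .  [on edge]
  covered (12 px):
    . . . . . .
    . . . X . .
    X X X X . .
    . X X X . .
    . . X X . .
    . . . X . .
    . . . X . .
    . . . . . .
T1:
  2·area = 62
  edge (2, 10)→(6, 4): d=(4,-6) inclusive
  edge (6, 4)→(9, 15): d=(3,11) inclusive
  edge (9, 15)→(2, 10): d=(-7,-5) inclusive
    (2,3)@(5, 7): e=[6,20,36] → X
    (3,3)@(7, 7): e=[18,-2,46] → .
    (1,4)@(3, 9): e=[2,48,12] → X
    (3,4)@(7, 9): e=[26,4,32] → X
    (4,4)@(9, 9): e=[38,-18,42] → .
    (1,5)@(3, 11): e=[10,54,-2] → .
    (2,5)@(5, 11): e=[22,32,8] → X
    (4,5)@(9, 11): e=[46,-12,28] → .
    (2,6)@(5, 13): e=[30,38,-6] → .
    (3,6)@(7, 13): e=[42,16,4] → X
    (4,6)@(9, 13): e=[54,-6,14] → .
    (3,7)@(7, 15): e=[50,22,-10] → .
    (4,7)@(9, 15): e=[62,0,0] → X  [on edge]
  covered (8 px):
    . . . . . .
    . . . . . .
    . . . . . .
    . . X . . .
    . X X X . .
    . . X X . .
    . . . X . .
    . . . . X .
T2:
  degenerate (2·area = 0) — covers nothing
T3:
  2·area = 52
  edge (12, 12)→(2, 0): d=(-10,-12) inclusive
  edge (2, 0)→(8, 2): d=(6,2) inclusive
  edge (8, 2)→(12, 12): d=(4,10) inclusive
    (1,0)@(3, 1): e=[2,4,46] → X
    (2,0)@(5, 1): e=[26,0,26] → X  [on edge]
    (3,0)@(7, 1): e=[50,-4,6] → .
    (1,1)@(3, 3): e=[-18,16,54] → .
    (2,1)@(5, 3): e=[6,12,34] → X
    (3,1)@(7, 3): e=[30,8,14] → X
    (4,1)@(9, 3): e=[54,4,-6] → .
    (5,1)@(11, 3): e=[78,0,-26] → .  [on edge]
    (2,2)@(5, 5): e=[-14,24,42] → .
    (3,2)@(7, 5): e=[10,20,22] → X
    (4,2)@(9, 5): e=[34,16,2] → X
    (5,2)@(11, 5): e=[58,12,-18] → .
  covered (7 px):
    . X X . . .
    . . X X . .
    . . . X X .
    . . . . X .
    . . . . . .
    . . . . . .
    . . . . . .
    . . . . . .

Final: [[3,1],[0,2],[1,2],[2,2],[3,2],[1,3],[2,3],[3,3],[2,4],[3,4],[3,5],[3,6]]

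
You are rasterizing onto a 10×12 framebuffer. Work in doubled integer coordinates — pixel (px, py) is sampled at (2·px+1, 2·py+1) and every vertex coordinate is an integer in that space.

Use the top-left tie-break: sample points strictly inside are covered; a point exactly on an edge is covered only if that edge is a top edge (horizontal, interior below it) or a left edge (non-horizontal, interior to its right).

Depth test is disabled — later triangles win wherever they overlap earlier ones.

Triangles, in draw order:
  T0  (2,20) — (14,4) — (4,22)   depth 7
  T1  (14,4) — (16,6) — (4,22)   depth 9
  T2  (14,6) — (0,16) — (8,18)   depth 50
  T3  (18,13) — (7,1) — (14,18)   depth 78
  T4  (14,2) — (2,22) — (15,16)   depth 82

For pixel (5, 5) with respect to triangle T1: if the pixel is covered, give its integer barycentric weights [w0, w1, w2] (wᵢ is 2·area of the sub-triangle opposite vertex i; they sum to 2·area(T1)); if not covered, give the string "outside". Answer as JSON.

T0:
  2·area = 56
  edge (2, 20)→(14, 4): d=(12,-16) top-left  bias=+0
  edge (14, 4)→(4, 22): d=(-10,18) right/bottom  bias=-1
  edge (4, 22)→(2, 20): d=(-2,-2) top-left  bias=+0
    (5,4)@(11, 9): e=[12,4,40] → █
    (6,4)@(13, 9): e=[44,-32,44] → ·
    (4,5)@(9, 11): e=[4,20,32] → █
    (5,5)@(11, 11): e=[36,-16,36] → ·
    (4,6)@(9, 13): e=[28,0,28] → ·  [on edge]
    (3,7)@(7, 15): e=[20,16,20] → █
    (4,7)@(9, 15): e=[52,-20,24] → ·
    (2,8)@(5, 17): e=[12,32,12] → █
    (3,8)@(7, 17): e=[44,-4,16] → ·
    (0,9)@(1, 19): e=[-28,84,0] → ·  [on edge]
    (1,9)@(3, 19): e=[4,48,4] → █
    (3,9)@(7, 19): e=[68,-24,12] → ·
    (1,10)@(3, 21): e=[28,28,0] → █  [on edge]
    (2,11)@(5, 23): e=[84,-28,0] → ·  [on edge]
  covered (7 px):
    · · · · · · · · · ·
    · · · · · · · · · ·
    · · · · · · · · · ·
    · · · · · · · · · ·
    · · · · · █ · · · ·
    · · · · █ · · · · ·
    · · · · · · · · · ·
    · · · █ · · · · · ·
    · · █ · · · · · · ·
    · █ █ · · · · · · ·
    · █ · · · · · · · ·
    · · · · · · · · · ·
T1:
  2·area = 56
  edge (14, 4)→(16, 6): d=(2,2) right/bottom  bias=-1
  edge (16, 6)→(4, 22): d=(-12,16) right/bottom  bias=-1
  edge (4, 22)→(14, 4): d=(10,-18) top-left  bias=+0
    (5,0)@(11, 1): e=[0,140,-84] → ·  [on edge]
    (6,1)@(13, 3): e=[0,84,-28] → ·  [on edge]
    (7,2)@(15, 5): e=[0,28,28] → ·  [on edge]
    (6,3)@(13, 7): e=[8,36,12] → █
    (7,3)@(15, 7): e=[4,4,48] → █
    (8,3)@(17, 7): e=[0,-28,84] → ·  [on edge]
    (6,4)@(13, 9): e=[12,12,32] → █
    (7,4)@(15, 9): e=[8,-20,68] → ·
    (9,4)@(19, 9): e=[0,-84,140] → ·  [on edge]
    (5,5)@(11, 11): e=[20,20,16] → █
    (6,5)@(13, 11): e=[16,-12,52] → ·
    (4,6)@(9, 13): e=[28,28,0] → █  [on edge]
  covered (7 px):
    · · · · · · · · · ·
    · · · · · · · · · ·
    · · · · · · · · · ·
    · · · · · · █ █ · ·
    · · · · · · █ · · ·
    · · · · · █ · · · ·
    · · · · █ · · · · ·
    · · · · █ · · · · ·
    · · · █ · · · · · ·
    · · · · · · · · · ·
    · · · · · · · · · ·
    · · · · · · · · · ·
T2:
  2·area = 108  (B↔C swapped to make it positive)
  edge (14, 6)→(8, 18): d=(-6,12) right/bottom  bias=-1
  edge (8, 18)→(0, 16): d=(-8,-2) top-left  bias=+0
  edge (0, 16)→(14, 6): d=(14,-10) top-left  bias=+0
    (6,3)@(13, 7): e=[6,98,4] → █
    (7,3)@(15, 7): e=[-18,102,24] → ·
    (5,4)@(11, 9): e=[18,78,12] → █
    (6,4)@(13, 9): e=[-6,82,32] → ·
    (3,5)@(7, 11): e=[54,54,0] → █  [on edge]
    (4,5)@(9, 11): e=[30,58,20] → █
    (6,5)@(13, 11): e=[-18,66,60] → ·
    (2,6)@(5, 13): e=[66,34,8] → █
    (5,6)@(11, 13): e=[-6,46,68] → ·
    (1,7)@(3, 15): e=[78,14,16] → █
    (5,7)@(11, 15): e=[-18,30,96] → ·
    (1,8)@(3, 17): e=[66,-2,44] → ·
  covered (14 px):
    · · · · · · · · · ·
    · · · · · · · · · ·
    · · · · · · · · · ·
    · · · · · · █ · · ·
    · · · · · █ · · · ·
    · · · █ █ █ · · · ·
    · · █ █ █ · · · · ·
    · █ █ █ █ · · · · ·
    · · █ █ · · · · · ·
    · · · · · · · · · ·
    · · · · · · · · · ·
    · · · · · · · · · ·
T3:
  2·area = 103  (B↔C swapped to make it positive)
  edge (18, 13)→(14, 18): d=(-4,5) right/bottom  bias=-1
  edge (14, 18)→(7, 1): d=(-7,-17) top-left  bias=+0
  edge (7, 1)→(18, 13): d=(11,12) right/bottom  bias=-1
    (3,0)@(7, 1): e=[103,0,0] → ·  [on edge]
    (4,2)@(9, 5): e=[77,6,20] → █
    (5,2)@(11, 5): e=[67,40,-4] → ·
    (4,3)@(9, 7): e=[69,-8,42] → ·
    (5,3)@(11, 7): e=[59,26,18] → █
    (6,3)@(13, 7): e=[49,60,-6] → ·
    (5,4)@(11, 9): e=[51,12,40] → █
    (6,4)@(13, 9): e=[41,46,16] → █
    (7,4)@(15, 9): e=[31,80,-8] → ·
    (5,5)@(11, 11): e=[43,-2,62] → ·
    (6,5)@(13, 11): e=[33,32,38] → █
    (7,5)@(15, 11): e=[23,66,14] → █
  covered (11 px):
    · · · · · · · · · ·
    · · · · · · · · · ·
    · · · · █ · · · · ·
    · · · · · █ · · · ·
    · · · · · █ █ · · ·
    · · · · · · █ █ · ·
    · · · · · · █ █ █ ·
    · · · · · · █ █ · ·
    · · · · · · · · · ·
    · · · · · · · · · ·
    · · · · · · · · · ·
    · · · · · · · · · ·
T4:
  2·area = 188  (B↔C swapped to make it positive)
  edge (14, 2)→(15, 16): d=(1,14) right/bottom  bias=-1
  edge (15, 16)→(2, 22): d=(-13,6) right/bottom  bias=-1
  edge (2, 22)→(14, 2): d=(12,-20) top-left  bias=+0
    (6,2)@(13, 5): e=[17,155,16] → █
    (7,2)@(15, 5): e=[-11,143,56] → ·
    (5,3)@(11, 7): e=[47,141,0] → █  [on edge]
    (7,3)@(15, 7): e=[-9,117,80] → ·
    (5,4)@(11, 9): e=[49,115,24] → █
    (7,4)@(15, 9): e=[-7,91,104] → ·
    (4,5)@(9, 11): e=[79,101,8] → █
    (7,5)@(15, 11): e=[-5,65,128] → ·
    (4,6)@(9, 13): e=[81,75,32] → █
    (7,6)@(15, 13): e=[-3,39,152] → ·
    (3,7)@(7, 15): e=[111,61,16] → █
    (7,7)@(15, 15): e=[-1,13,176] → ·
    (2,8)@(5, 17): e=[141,47,0] → █  [on edge]
  covered (22 px):
    · · · · · · · · · ·
    · · · · · · · · · ·
    · · · · · · █ · · ·
    · · · · · █ █ · · ·
    · · · · · █ █ · · ·
    · · · · █ █ █ · · ·
    · · · · █ █ █ · · ·
    · · · █ █ █ █ · · ·
    · · █ █ █ █ · · · ·
    · · █ █ · · · · · ·
    · █ · · · · · · · ·
    · · · · · · · · · ·

Answer: [20,16,20]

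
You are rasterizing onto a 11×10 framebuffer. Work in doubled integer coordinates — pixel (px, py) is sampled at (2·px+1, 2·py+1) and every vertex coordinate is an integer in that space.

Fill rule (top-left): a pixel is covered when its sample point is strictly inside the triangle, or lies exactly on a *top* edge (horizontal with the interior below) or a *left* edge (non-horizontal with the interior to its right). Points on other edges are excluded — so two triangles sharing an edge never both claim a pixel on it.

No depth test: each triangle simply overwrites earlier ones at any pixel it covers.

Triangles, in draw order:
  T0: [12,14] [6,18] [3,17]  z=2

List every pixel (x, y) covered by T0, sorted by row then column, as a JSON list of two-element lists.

T0:
  2·area = 18
  edge (12, 14)→(6, 18): d=(-6,4) right/bottom  bias=-1
  edge (6, 18)→(3, 17): d=(-3,-1) top-left  bias=+0
  edge (3, 17)→(12, 14): d=(9,-3) top-left  bias=+0
    (10,5)@(21, 11): e=[-18,36,0] → ·  [on edge]
    (7,6)@(15, 13): e=[-6,24,0] → ·  [on edge]
    (4,7)@(9, 15): e=[6,12,0] → █  [on edge]
    (5,7)@(11, 15): e=[-2,14,6] → ·
    (1,8)@(3, 17): e=[18,0,0] → █  [on edge]
    (2,8)@(5, 17): e=[10,2,6] → █
    (3,8)@(7, 17): e=[2,4,12] → █
    (4,8)@(9, 17): e=[-6,6,18] → ·
    (1,9)@(3, 19): e=[6,-6,18] → ·
    (2,9)@(5, 19): e=[-2,-4,24] → ·
    (3,9)@(7, 19): e=[-10,-2,30] → ·
    (4,9)@(9, 19): e=[-18,0,36] → ·  [on edge]
  covered (4 px):
    · · · · · · · · · · ·
    · · · · · · · · · · ·
    · · · · · · · · · · ·
    · · · · · · · · · · ·
    · · · · · · · · · · ·
    · · · · · · · · · · ·
    · · · · · · · · · · ·
    · · · · █ · · · · · ·
    · █ █ █ · · · · · · ·
    · · · · · · · · · · ·

Final: [[4,7],[1,8],[2,8],[3,8]]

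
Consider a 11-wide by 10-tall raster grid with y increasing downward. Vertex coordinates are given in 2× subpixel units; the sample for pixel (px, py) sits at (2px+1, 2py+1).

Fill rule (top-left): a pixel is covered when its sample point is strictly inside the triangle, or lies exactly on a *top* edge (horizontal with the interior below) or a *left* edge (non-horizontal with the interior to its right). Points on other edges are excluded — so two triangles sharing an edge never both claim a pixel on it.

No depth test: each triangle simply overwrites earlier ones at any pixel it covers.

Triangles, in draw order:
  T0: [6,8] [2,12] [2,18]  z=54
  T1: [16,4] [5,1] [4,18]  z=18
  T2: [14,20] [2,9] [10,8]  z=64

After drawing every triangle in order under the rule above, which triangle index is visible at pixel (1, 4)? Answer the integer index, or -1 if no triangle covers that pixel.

T0:
  2·area = 24  (B↔C swapped to make it positive)
  edge (6, 8)→(2, 18): d=(-4,10) right/bottom  bias=-1
  edge (2, 18)→(2, 12): d=(0,-6) top-left  bias=+0
  edge (2, 12)→(6, 8): d=(4,-4) top-left  bias=+0
    (6,0)@(13, 1): e=[-42,66,0] → ·  [on edge]
    (5,1)@(11, 3): e=[-30,54,0] → ·  [on edge]
    (4,2)@(9, 5): e=[-18,42,0] → ·  [on edge]
    (3,3)@(7, 7): e=[-6,30,0] → ·  [on edge]
    (2,4)@(5, 9): e=[6,18,0] → #  [on edge]
    (3,4)@(7, 9): e=[-14,30,8] → ·
    (1,5)@(3, 11): e=[18,6,0] → #  [on edge]
    (2,5)@(5, 11): e=[-2,18,8] → ·
    (0,6)@(1, 13): e=[30,-6,0] → ·  [on edge]
    (1,6)@(3, 13): e=[10,6,8] → #
    (2,6)@(5, 13): e=[-10,18,16] → ·
    (1,7)@(3, 15): e=[2,6,16] → #
  covered (4 px):
    · · · · · · · · · · ·
    · · · · · · · · · · ·
    · · · · · · · · · · ·
    · · · · · · · · · · ·
    · · # · · · · · · · ·
    · # · · · · · · · · ·
    · # · · · · · · · · ·
    · # · · · · · · · · ·
    · · · · · · · · · · ·
    · · · · · · · · · · ·
T1:
  2·area = 190  (B↔C swapped to make it positive)
  edge (16, 4)→(4, 18): d=(-12,14) right/bottom  bias=-1
  edge (4, 18)→(5, 1): d=(1,-17) top-left  bias=+0
  edge (5, 1)→(16, 4): d=(11,3) right/bottom  bias=-1
    (2,0)@(5, 1): e=[190,0,0] → ·  [on edge]
    (2,1)@(5, 3): e=[166,2,22] → #
    (3,1)@(7, 3): e=[138,36,16] → #
    (4,1)@(9, 3): e=[110,70,10] → #
    (5,1)@(11, 3): e=[82,104,4] → #
    (6,1)@(13, 3): e=[54,138,-2] → ·
    (2,2)@(5, 5): e=[142,4,44] → #
    (6,2)@(13, 5): e=[30,140,20] → #
    (7,2)@(15, 5): e=[2,174,14] → #
    (8,2)@(17, 5): e=[-26,208,8] → ·
    (2,3)@(5, 7): e=[118,6,66] → #
    (7,3)@(15, 7): e=[-22,176,36] → ·
  covered (25 px):
    · · · · · · · · · · ·
    · · # # # # · · · · ·
    · · # # # # # # · · ·
    · · # # # # # · · · ·
    · · # # # # · · · · ·
    · · # # # · · · · · ·
    · · # # · · · · · · ·
    · · # · · · · · · · ·
    · · · · · · · · · · ·
    · · · · · · · · · · ·
T2:
  2·area = 100
  edge (14, 20)→(2, 9): d=(-12,-11) top-left  bias=+0
  edge (2, 9)→(10, 8): d=(8,-1) top-left  bias=+0
  edge (10, 8)→(14, 20): d=(4,12) right/bottom  bias=-1
    (4,2)@(9, 5): e=[125,-25,0] → ·  [on edge]
    (1,4)@(3, 9): e=[11,1,88] → #
    (2,4)@(5, 9): e=[33,3,64] → #
    (3,4)@(7, 9): e=[55,5,40] → #
    (4,4)@(9, 9): e=[77,7,16] → #
    (5,4)@(11, 9): e=[99,9,-8] → ·
    (1,5)@(3, 11): e=[-13,17,96] → ·
    (2,5)@(5, 11): e=[9,19,72] → #
    (5,5)@(11, 11): e=[75,25,0] → ·  [on edge]
    (2,6)@(5, 13): e=[-15,35,80] → ·
    (3,6)@(7, 13): e=[7,37,56] → #
    (5,6)@(11, 13): e=[51,41,8] → #
    (6,8)@(13, 17): e=[25,75,0] → ·  [on edge]
  covered (14 px):
    · · · · · · · · · · ·
    · · · · · · · · · · ·
    · · · · · · · · · · ·
    · · · · · · · · · · ·
    · # # # # · · · · · ·
    · · # # # · · · · · ·
    · · · # # # · · · · ·
    · · · · # # · · · · ·
    · · · · · # · · · · ·
    · · · · · · # · · · ·

Z-buffer (winner per pixel, '.' = empty):
  . . . . . . . . . . .
  . . 1 1 1 1 . . . . .
  . . 1 1 1 1 1 1 . . .
  . . 1 1 1 1 1 . . . .
  . 2 2 2 2 1 . . . . .
  . 0 2 2 2 . . . . . .
  . 0 1 2 2 2 . . . . .
  . 0 1 . 2 2 . . . . .
  . . . . . 2 . . . . .
  . . . . . . 2 . . . .

Answer: 2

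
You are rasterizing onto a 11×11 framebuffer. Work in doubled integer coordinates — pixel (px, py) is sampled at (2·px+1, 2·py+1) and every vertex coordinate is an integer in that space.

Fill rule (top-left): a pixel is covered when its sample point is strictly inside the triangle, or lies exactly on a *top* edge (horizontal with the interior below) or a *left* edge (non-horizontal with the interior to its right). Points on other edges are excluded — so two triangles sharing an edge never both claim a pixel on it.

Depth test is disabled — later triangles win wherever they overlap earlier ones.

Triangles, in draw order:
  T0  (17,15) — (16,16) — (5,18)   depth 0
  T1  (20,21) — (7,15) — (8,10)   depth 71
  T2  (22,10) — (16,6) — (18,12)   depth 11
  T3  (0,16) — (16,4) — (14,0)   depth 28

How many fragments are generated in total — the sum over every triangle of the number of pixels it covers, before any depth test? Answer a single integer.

T0:
  2·area = 9
  edge (17, 15)→(16, 16): d=(-1,1) right/bottom  bias=-1
  edge (16, 16)→(5, 18): d=(-11,2) right/bottom  bias=-1
  edge (5, 18)→(17, 15): d=(12,-3) top-left  bias=+0
    (10,5)@(21, 11): e=[0,45,-36] → ·  [on edge]
    (9,6)@(19, 13): e=[0,27,-18] → ·  [on edge]
    (8,7)@(17, 15): e=[0,9,0] → ·  [on edge]
    (4,8)@(9, 17): e=[6,3,0] → #  [on edge]
    (5,8)@(11, 17): e=[4,-1,6] → ·
    (7,8)@(15, 17): e=[0,-9,18] → ·  [on edge]
    (0,9)@(1, 19): e=[12,-3,0] → ·  [on edge]
    (4,9)@(9, 19): e=[4,-19,24] → ·
    (6,9)@(13, 19): e=[0,-27,36] → ·  [on edge]
    (5,10)@(11, 21): e=[0,-45,54] → ·  [on edge]
  covered (1 px):
    · · · · · · · · · · ·
    · · · · · · · · · · ·
    · · · · · · · · · · ·
    · · · · · · · · · · ·
    · · · · · · · · · · ·
    · · · · · · · · · · ·
    · · · · · · · · · · ·
    · · · · · · · · · · ·
    · · · · # · · · · · ·
    · · · · · · · · · · ·
    · · · · · · · · · · ·
T1:
  2·area = 71
  edge (20, 21)→(7, 15): d=(-13,-6) top-left  bias=+0
  edge (7, 15)→(8, 10): d=(1,-5) top-left  bias=+0
  edge (8, 10)→(20, 21): d=(12,11) right/bottom  bias=-1
    (4,2)@(9, 5): e=[142,0,-71] → ·  [on edge]
    (4,5)@(9, 11): e=[64,6,1] → #
    (5,5)@(11, 11): e=[76,16,-21] → ·
    (4,6)@(9, 13): e=[38,8,25] → #
    (5,6)@(11, 13): e=[50,18,3] → #
    (6,6)@(13, 13): e=[62,28,-19] → ·
    (3,7)@(7, 15): e=[0,0,71] → #  [on edge]
    (6,7)@(13, 15): e=[36,30,5] → #
    (7,7)@(15, 15): e=[48,40,-17] → ·
    (3,8)@(7, 17): e=[-26,2,95] → ·
    (4,8)@(9, 17): e=[-14,12,73] → ·
    (5,8)@(11, 17): e=[-2,22,51] → ·
  covered (10 px):
    · · · · · · · · · · ·
    · · · · · · · · · · ·
    · · · · · · · · · · ·
    · · · · · · · · · · ·
    · · · · · · · · · · ·
    · · · · # · · · · · ·
    · · · · # # · · · · ·
    · · · # # # # · · · ·
    · · · · · · # # · · ·
    · · · · · · · · # · ·
    · · · · · · · · · · ·
T2:
  2·area = 28  (B↔C swapped to make it positive)
  edge (22, 10)→(18, 12): d=(-4,2) right/bottom  bias=-1
  edge (18, 12)→(16, 6): d=(-2,-6) top-left  bias=+0
  edge (16, 6)→(22, 10): d=(6,4) right/bottom  bias=-1
    (7,1)@(15, 3): e=[42,0,-14] → ·  [on edge]
    (8,3)@(17, 7): e=[22,4,2] → #
    (9,3)@(19, 7): e=[18,16,-6] → ·
    (8,4)@(17, 9): e=[14,0,14] → #  [on edge]
    (9,4)@(19, 9): e=[10,12,6] → #
    (10,4)@(21, 9): e=[6,24,-2] → ·
    (8,5)@(17, 11): e=[6,-4,26] → ·
    (9,5)@(19, 11): e=[2,8,18] → #
    (10,5)@(21, 11): e=[-2,20,10] → ·
    (9,6)@(19, 13): e=[-6,4,30] → ·
    (9,7)@(19, 15): e=[-14,0,42] → ·  [on edge]
    (10,10)@(21, 21): e=[-42,0,70] → ·  [on edge]
  covered (4 px):
    · · · · · · · · · · ·
    · · · · · · · · · · ·
    · · · · · · · · · · ·
    · · · · · · · · # · ·
    · · · · · · · · # # ·
    · · · · · · · · · # ·
    · · · · · · · · · · ·
    · · · · · · · · · · ·
    · · · · · · · · · · ·
    · · · · · · · · · · ·
    · · · · · · · · · · ·
T3:
  2·area = 88  (B↔C swapped to make it positive)
  edge (0, 16)→(14, 0): d=(14,-16) top-left  bias=+0
  edge (14, 0)→(16, 4): d=(2,4) right/bottom  bias=-1
  edge (16, 4)→(0, 16): d=(-16,12) right/bottom  bias=-1
    (6,1)@(13, 3): e=[26,10,52] → #
    (7,1)@(15, 3): e=[58,2,28] → #
    (8,1)@(17, 3): e=[90,-6,4] → ·
    (5,2)@(11, 5): e=[22,22,44] → #
    (7,2)@(15, 5): e=[86,6,-4] → ·
    (4,3)@(9, 7): e=[18,34,36] → #
    (6,3)@(13, 7): e=[82,18,-12] → ·
    (3,4)@(7, 9): e=[14,46,28] → #
    (5,4)@(11, 9): e=[78,30,-20] → ·
    (2,5)@(5, 11): e=[10,58,20] → #
    (3,5)@(7, 11): e=[42,50,-4] → ·
    (4,5)@(9, 11): e=[74,42,-28] → ·
  covered (11 px):
    · · · · · · · · · · ·
    · · · · · · # # · · ·
    · · · · · # # · · · ·
    · · · · # # · · · · ·
    · · · # # · · · · · ·
    · · # · · · · · · · ·
    · # · · · · · · · · ·
    # · · · · · · · · · ·
    · · · · · · · · · · ·
    · · · · · · · · · · ·
    · · · · · · · · · · ·

Final: 26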